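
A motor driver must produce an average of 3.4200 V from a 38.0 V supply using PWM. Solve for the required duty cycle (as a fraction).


D = V_avg/V_supply = 3.4200/38.0 = 0.0900

0.0900


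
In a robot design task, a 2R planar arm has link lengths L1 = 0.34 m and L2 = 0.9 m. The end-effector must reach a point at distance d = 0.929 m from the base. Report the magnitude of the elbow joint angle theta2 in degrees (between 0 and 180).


cos(th2) = (d^2 - L1^2 - L2^2)/(2*L1*L2) = (0.929^2 - 0.34^2 - 0.9^2)/(2*0.34*0.9) = -0.10222059
th2 = acos(-0.10222059) = 95.8671 deg

95.8671 degrees


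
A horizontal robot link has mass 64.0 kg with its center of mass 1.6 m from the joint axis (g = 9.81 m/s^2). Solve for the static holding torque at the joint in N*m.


tau = m*g*L = 64.0 * 9.81 * 1.6 = 1004.5440

1004.5440 N*m


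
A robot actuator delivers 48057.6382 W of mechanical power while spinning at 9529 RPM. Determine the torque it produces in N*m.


omega = 9529 * 2*pi/60 = 997.874547 rad/s
tau = P / omega = 48057.6382 / 997.874547 = 48.1600

48.1600 N*m


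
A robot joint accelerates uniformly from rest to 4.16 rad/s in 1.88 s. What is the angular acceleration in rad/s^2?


alpha = delta_omega / t = 4.16 / 1.88 = 2.2128

2.2128 rad/s^2


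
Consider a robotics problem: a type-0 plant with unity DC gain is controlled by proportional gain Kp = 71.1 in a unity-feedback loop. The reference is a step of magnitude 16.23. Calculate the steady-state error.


e_ss = R/(1 + Kp) = 16.23/(1 + 71.1) = 16.23/72.1000 = 0.2251

0.2251


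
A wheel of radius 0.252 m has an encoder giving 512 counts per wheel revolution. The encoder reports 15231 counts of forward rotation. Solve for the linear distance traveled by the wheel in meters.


revs = 15231/512 = 29.748047
d = revs * 2*pi*r = 29.748047 * 2*pi*0.252 = 47.1019

47.1019 m


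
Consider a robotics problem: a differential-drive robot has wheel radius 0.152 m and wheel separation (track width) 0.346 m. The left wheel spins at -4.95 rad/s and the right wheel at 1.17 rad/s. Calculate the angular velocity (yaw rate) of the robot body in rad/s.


omega = r*(wR - wL)/L = 0.152*(1.17 - (-4.95))/0.346 = 2.6886

2.6886 rad/s


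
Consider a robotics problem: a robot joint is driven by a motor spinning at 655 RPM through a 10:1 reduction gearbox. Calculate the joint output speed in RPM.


omega_joint = omega_motor / N = 655 / 10 = 65.5000

65.5000 RPM


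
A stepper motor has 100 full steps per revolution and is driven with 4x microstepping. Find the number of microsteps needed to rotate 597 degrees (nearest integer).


step_size = 360/(100*4) = 360/400 = 0.900000 deg
n = 597/(360/400) = 597*400/360 = 663.3333 -> 663

663 steps


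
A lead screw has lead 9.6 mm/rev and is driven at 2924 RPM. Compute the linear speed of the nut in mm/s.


v = lead * (RPM/60) = 9.6*2924/60 = 467.8400

467.8400 mm/s


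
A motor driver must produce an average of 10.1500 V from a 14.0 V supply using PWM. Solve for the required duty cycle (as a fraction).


D = V_avg/V_supply = 10.1500/14.0 = 0.7250

0.7250


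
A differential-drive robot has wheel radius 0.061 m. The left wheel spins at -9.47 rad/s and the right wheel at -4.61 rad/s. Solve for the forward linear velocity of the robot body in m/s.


v = r*(wR + wL)/2 = 0.061*(-4.61 + -9.47)/2 = -0.4294

-0.4294 m/s


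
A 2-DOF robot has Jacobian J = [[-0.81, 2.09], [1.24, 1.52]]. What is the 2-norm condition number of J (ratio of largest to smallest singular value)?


JJ^T eigenvalues: trace(JJ^T) = 8.8722, det(JJ^T) = det(J)^2 = 14.61379984
s_max^2 = (8.8722 + sqrt(20.26073348))/2 = 6.68669623
s_min^2 = (8.8722 - sqrt(20.26073348))/2 = 2.18550377
kappa = s_max/s_min = sqrt(6.68669623/2.18550377) = 1.7492

1.7492


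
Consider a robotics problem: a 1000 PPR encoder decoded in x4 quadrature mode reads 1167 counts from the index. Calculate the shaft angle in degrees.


angle = counts * 360 / (PPR*4) = 1167 * 360 / 4000 = 105.0300

105.0300 degrees


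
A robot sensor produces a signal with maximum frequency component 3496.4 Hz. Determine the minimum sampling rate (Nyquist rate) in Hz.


f_s,min = 2*f_max = 2*3496.4 = 6992.8000

6992.8000 Hz


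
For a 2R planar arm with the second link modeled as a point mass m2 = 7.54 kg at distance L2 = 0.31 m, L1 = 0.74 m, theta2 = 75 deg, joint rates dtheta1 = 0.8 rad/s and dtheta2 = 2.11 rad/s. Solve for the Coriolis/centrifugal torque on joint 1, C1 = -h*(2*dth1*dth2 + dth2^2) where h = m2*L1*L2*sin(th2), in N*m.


h = m2*L1*L2*sin(th2) = 7.54*0.74*0.31*sin(75 deg) = 1.670739
C1 = -h*(2*0.8*2.11 + 2.11^2) = -1.670739*7.8281 = -13.0787

-13.0787 N*m


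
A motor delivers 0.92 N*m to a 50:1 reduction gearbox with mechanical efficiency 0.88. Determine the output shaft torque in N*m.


tau_out = tau_in * N * eta = 0.92 * 50 * 0.88 = 40.4800

40.4800 N*m


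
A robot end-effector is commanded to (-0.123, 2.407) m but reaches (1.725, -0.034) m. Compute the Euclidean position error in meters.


dx = 1.725 - (-0.123) = 1.8480, dy = -0.034 - (2.407) = -2.4410
err = sqrt(3.415104 + 5.958481) = 3.0616

3.0616 m


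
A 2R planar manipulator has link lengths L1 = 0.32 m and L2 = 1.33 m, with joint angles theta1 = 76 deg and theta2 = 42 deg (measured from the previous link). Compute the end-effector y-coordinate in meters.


y = L1*sin(th1) + L2*sin(th1+th2) = 0.32*sin(76 deg) + 1.33*sin(118 deg) = 1.4848

1.4848 m


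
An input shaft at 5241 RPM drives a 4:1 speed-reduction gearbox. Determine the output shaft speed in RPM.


omega_out = omega_in / N = 5241 / 4 = 1310.2500

1310.2500 RPM


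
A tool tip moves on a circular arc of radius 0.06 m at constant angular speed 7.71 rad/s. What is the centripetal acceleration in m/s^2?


a_c = omega^2 * r = 7.71^2 * 0.06 = 3.5666

3.5666 m/s^2


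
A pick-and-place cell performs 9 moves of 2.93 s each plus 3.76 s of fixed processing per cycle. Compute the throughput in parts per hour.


T_cycle = 9*2.93 + 3.76 = 30.1300 s
rate = 3600/T = 119.4822

119.4822 parts/hour


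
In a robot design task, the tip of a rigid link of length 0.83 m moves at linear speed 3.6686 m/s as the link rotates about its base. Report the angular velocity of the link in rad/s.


omega = v / L = 3.6686 / 0.83 = 4.4200

4.4200 rad/s


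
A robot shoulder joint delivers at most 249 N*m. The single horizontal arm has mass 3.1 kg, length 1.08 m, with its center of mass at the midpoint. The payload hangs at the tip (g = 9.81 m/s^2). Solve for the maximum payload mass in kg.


tau_arm = m_arm*g*(L/2) = 3.1*9.81*1.08/2 = 16.4219 N*m
tau_payload = tau_max - tau_arm = 249 - 16.4219 = 232.5781
m_payload = tau_payload / (g*L) = 232.5781 / (9.81*1.08) = 21.9521

21.9521 kg


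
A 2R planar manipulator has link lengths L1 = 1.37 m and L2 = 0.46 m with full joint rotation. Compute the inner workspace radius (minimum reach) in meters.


r_min = |L1 - L2| = |1.37 - 0.46| = 0.9100

0.9100 m


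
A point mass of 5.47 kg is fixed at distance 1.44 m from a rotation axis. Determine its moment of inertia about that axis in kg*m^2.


I = m*r^2 = 5.47*1.44^2 = 11.3426

11.3426 kg*m^2


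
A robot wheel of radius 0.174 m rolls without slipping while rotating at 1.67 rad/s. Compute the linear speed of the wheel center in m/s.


v = omega * r = 1.67 * 0.174 = 0.2906

0.2906 m/s


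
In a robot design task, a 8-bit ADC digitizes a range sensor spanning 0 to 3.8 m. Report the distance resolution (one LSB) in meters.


res = range / 2^n = 3.8/2^8 = 3.8/256 = 0.0148

0.0148 m


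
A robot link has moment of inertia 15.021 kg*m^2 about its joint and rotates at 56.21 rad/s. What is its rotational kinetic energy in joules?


KE = (1/2)*I*omega^2 = 0.5*15.021*56.21^2 = 23729.9062

23729.9062 J


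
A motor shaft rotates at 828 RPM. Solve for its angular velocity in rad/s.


omega = 828 * 2*pi/60 = 86.7080

86.7080 rad/s


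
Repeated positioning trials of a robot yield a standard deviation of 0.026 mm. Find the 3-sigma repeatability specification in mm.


repeatability = 3*sigma = 3*0.026 = 0.0780

0.0780 mm


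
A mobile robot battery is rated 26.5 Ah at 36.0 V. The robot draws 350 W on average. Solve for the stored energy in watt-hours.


E = capacity * V = 26.5*36.0 = 954.0000

954.0000 Wh


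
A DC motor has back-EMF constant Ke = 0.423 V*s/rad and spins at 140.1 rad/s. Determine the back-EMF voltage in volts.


V_emf = Ke * omega = 0.423*140.1 = 59.2623

59.2623 V


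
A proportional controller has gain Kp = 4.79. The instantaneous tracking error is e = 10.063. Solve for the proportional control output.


u_P = Kp * e = 4.79 * 10.063 = 48.2018

48.2018


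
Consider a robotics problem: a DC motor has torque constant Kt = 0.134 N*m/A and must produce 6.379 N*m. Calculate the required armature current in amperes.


I = tau / Kt = 6.379/0.134 = 47.6045

47.6045 A


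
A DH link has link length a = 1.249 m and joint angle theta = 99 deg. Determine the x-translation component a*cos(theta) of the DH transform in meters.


a*cos(theta) = 1.249*cos(99 deg) = -0.1954

-0.1954 m


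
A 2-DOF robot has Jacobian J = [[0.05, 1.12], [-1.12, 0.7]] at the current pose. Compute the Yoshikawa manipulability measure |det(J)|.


det(J) = 0.05*0.7 - (1.12)*(-1.12) = 1.2894
|det(J)| = 1.2894

1.2894


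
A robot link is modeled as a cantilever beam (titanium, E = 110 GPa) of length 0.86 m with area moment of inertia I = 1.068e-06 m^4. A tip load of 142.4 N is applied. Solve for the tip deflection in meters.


delta = F*L^3/(3*E*I) = 142.4*0.86^3/(3*1.100e+11*1.068e-06)
      = 90.5743744/352440 = 2.5699e-04

2.5699e-04 m


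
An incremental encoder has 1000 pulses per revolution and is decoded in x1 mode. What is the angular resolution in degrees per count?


resolution = 360 / (PPR * 1) = 360 / 1000 = 0.3600

0.3600 degrees


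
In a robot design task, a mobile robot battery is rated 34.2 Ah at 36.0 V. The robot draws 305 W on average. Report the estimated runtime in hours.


E = 34.2*36.0 = 1231.2000 Wh
t = E/P = 1231.2000/305 = 4.0367

4.0367 hours


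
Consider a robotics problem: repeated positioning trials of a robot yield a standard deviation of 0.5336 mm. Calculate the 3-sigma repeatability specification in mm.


repeatability = 3*sigma = 3*0.5336 = 1.6008

1.6008 mm


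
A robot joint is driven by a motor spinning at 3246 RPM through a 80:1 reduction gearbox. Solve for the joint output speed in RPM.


omega_joint = omega_motor / N = 3246 / 80 = 40.5750

40.5750 RPM


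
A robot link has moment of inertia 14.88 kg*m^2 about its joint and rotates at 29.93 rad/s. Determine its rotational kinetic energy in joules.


KE = (1/2)*I*omega^2 = 0.5*14.88*29.93^2 = 6664.7885

6664.7885 J


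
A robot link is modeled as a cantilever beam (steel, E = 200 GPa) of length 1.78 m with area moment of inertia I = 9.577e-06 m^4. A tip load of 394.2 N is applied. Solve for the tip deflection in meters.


delta = F*L^3/(3*E*I) = 394.2*1.78^3/(3*2.000e+11*9.577e-06)
      = 2223.1902384/5746200 = 3.8690e-04

3.8690e-04 m


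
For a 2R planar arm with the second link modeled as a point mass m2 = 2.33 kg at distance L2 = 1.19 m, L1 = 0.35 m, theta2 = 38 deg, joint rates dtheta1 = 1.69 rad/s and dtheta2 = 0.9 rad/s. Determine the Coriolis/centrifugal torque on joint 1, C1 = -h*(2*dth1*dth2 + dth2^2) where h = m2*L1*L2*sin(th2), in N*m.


h = m2*L1*L2*sin(th2) = 2.33*0.35*1.19*sin(38 deg) = 0.597466
C1 = -h*(2*1.69*0.9 + 0.9^2) = -0.597466*3.8520 = -2.3014

-2.3014 N*m


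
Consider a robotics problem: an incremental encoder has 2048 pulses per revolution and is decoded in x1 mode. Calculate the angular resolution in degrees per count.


resolution = 360 / (PPR * 1) = 360 / 2048 = 0.1758

0.1758 degrees


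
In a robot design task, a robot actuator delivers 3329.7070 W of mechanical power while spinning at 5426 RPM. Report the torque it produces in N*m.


omega = 5426 * 2*pi/60 = 568.209391 rad/s
tau = P / omega = 3329.7070 / 568.209391 = 5.8600

5.8600 N*m


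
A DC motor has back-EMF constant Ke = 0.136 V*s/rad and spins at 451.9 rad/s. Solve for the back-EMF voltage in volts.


V_emf = Ke * omega = 0.136*451.9 = 61.4584

61.4584 V


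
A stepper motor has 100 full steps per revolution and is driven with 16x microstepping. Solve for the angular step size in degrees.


step = 360/(100*16) = 360/1600 = 0.2250

0.2250 degrees


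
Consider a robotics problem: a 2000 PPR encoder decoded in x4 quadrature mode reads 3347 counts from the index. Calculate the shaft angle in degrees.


angle = counts * 360 / (PPR*4) = 3347 * 360 / 8000 = 150.6150

150.6150 degrees


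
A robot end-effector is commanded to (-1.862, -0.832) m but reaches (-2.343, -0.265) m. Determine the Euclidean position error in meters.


dx = -2.343 - (-1.862) = -0.4810, dy = -0.265 - (-0.832) = 0.5670
err = sqrt(0.231361 + 0.321489) = 0.7435

0.7435 m


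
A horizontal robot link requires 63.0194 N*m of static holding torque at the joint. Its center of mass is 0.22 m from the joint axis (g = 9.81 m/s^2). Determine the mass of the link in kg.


m = tau / (g*L) = 63.0194 / (9.81 * 0.22) = 29.2000

29.2000 kg


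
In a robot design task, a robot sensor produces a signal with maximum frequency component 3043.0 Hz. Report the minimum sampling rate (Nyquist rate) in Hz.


f_s,min = 2*f_max = 2*3043.0 = 6086.0000

6086.0000 Hz


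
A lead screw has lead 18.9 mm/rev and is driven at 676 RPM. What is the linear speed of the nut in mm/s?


v = lead * (RPM/60) = 18.9*676/60 = 212.9400

212.9400 mm/s


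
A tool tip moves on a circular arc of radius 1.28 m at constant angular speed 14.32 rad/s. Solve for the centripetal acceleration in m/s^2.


a_c = omega^2 * r = 14.32^2 * 1.28 = 262.4799

262.4799 m/s^2


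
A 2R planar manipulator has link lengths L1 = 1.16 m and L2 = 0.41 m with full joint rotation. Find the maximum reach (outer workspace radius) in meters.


r_max = L1 + L2 = 1.16 + 0.41 = 1.5700

1.5700 m


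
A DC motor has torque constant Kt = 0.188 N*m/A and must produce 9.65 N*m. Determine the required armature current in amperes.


I = tau / Kt = 9.65/0.188 = 51.3298

51.3298 A


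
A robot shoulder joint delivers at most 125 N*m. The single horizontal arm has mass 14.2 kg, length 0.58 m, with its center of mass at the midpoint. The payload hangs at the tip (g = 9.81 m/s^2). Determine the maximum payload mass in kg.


tau_arm = m_arm*g*(L/2) = 14.2*9.81*0.58/2 = 40.3976 N*m
tau_payload = tau_max - tau_arm = 125 - 40.3976 = 84.6024
m_payload = tau_payload / (g*L) = 84.6024 / (9.81*0.58) = 14.8691

14.8691 kg


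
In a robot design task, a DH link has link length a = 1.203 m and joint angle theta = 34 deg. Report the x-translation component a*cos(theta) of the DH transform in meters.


a*cos(theta) = 1.203*cos(34 deg) = 0.9973

0.9973 m


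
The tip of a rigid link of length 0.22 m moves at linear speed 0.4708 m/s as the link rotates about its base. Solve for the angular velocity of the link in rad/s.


omega = v / L = 0.4708 / 0.22 = 2.1400

2.1400 rad/s


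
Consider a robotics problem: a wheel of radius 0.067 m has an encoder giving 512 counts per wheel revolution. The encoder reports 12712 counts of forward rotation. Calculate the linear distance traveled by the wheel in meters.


revs = 12712/512 = 24.828125
d = revs * 2*pi*r = 24.828125 * 2*pi*0.067 = 10.4520

10.4520 m


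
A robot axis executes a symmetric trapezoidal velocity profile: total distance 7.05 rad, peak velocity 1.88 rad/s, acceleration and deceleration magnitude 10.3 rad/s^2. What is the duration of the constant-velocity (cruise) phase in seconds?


t_acc = v/a = 0.182524 s, d_acc = v^2/(2a) = 0.171573 rad each
d_cruise = 7.05 - 2*0.171573 = 6.706854 rad
t_cruise = d_cruise/v = 6.706854/1.88 = 3.5675

3.5675 s


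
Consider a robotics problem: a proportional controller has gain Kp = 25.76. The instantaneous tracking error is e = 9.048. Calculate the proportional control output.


u_P = Kp * e = 25.76 * 9.048 = 233.0765

233.0765


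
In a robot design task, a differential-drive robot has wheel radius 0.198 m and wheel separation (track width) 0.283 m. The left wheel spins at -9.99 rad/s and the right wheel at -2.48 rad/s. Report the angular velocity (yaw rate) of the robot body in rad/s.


omega = r*(wR - wL)/L = 0.198*(-2.48 - (-9.99))/0.283 = 5.2543

5.2543 rad/s


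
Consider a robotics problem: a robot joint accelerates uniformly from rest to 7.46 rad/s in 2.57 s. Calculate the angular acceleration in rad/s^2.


alpha = delta_omega / t = 7.46 / 2.57 = 2.9027

2.9027 rad/s^2


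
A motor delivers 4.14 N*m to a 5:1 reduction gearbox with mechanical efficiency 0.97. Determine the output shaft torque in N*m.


tau_out = tau_in * N * eta = 4.14 * 5 * 0.97 = 20.0790

20.0790 N*m


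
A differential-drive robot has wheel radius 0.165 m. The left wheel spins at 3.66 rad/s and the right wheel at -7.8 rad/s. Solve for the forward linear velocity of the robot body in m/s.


v = r*(wR + wL)/2 = 0.165*(-7.8 + 3.66)/2 = -0.3415

-0.3415 m/s


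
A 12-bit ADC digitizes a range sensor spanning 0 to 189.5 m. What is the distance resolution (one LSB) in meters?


res = range / 2^n = 189.5/2^12 = 189.5/4096 = 0.0463

0.0463 m


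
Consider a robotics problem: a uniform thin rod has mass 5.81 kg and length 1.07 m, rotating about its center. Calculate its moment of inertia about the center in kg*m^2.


I = (1/12)*m*L^2 = (1/12)*5.81*1.07^2 = 0.5543

0.5543 kg*m^2


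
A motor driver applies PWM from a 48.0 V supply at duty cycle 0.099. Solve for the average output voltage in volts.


V_avg = V_supply * D = 48.0*0.099 = 4.7520

4.7520 V


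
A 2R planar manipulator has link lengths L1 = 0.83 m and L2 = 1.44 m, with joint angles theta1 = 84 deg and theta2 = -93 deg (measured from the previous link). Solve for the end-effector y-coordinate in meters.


y = L1*sin(th1) + L2*sin(th1+th2) = 0.83*sin(84 deg) + 1.44*sin(-9 deg) = 0.6002

0.6002 m


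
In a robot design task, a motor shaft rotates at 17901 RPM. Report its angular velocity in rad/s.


omega = 17901 * 2*pi/60 = 1874.5883

1874.5883 rad/s


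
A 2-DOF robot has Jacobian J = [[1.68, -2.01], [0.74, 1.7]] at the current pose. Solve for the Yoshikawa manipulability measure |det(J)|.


det(J) = 1.68*1.7 - (-2.01)*(0.74) = 4.3434
|det(J)| = 4.3434

4.3434


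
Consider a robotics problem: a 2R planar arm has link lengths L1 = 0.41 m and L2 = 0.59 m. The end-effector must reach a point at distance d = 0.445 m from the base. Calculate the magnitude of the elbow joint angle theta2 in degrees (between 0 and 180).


cos(th2) = (d^2 - L1^2 - L2^2)/(2*L1*L2) = (0.445^2 - 0.41^2 - 0.59^2)/(2*0.41*0.59) = -0.65765812
th2 = acos(-0.65765812) = 131.1215 deg

131.1215 degrees


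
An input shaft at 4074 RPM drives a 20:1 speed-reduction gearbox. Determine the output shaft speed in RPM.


omega_out = omega_in / N = 4074 / 20 = 203.7000

203.7000 RPM


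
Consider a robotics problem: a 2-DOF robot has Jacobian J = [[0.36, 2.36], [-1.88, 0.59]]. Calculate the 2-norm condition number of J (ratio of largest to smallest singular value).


JJ^T eigenvalues: trace(JJ^T) = 9.5817, det(JJ^T) = det(J)^2 = 21.61506064
s_max^2 = (9.5817 + sqrt(5.34873233))/2 = 5.94721633
s_min^2 = (9.5817 - sqrt(5.34873233))/2 = 3.63448367
kappa = s_max/s_min = sqrt(5.94721633/3.63448367) = 1.2792

1.2792


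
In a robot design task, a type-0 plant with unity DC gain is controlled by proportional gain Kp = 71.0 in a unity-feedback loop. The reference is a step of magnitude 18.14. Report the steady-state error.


e_ss = R/(1 + Kp) = 18.14/(1 + 71.0) = 18.14/72.0000 = 0.2519

0.2519


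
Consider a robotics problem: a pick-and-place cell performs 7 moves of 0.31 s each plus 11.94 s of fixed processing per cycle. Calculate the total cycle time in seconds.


T = 7*0.31 + 11.94 = 14.1100

14.1100 s


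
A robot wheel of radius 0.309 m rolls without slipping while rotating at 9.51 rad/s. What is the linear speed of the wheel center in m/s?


v = omega * r = 9.51 * 0.309 = 2.9386

2.9386 m/s


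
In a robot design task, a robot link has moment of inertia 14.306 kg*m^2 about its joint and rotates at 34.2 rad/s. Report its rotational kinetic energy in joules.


KE = (1/2)*I*omega^2 = 0.5*14.306*34.2^2 = 8366.4349

8366.4349 J


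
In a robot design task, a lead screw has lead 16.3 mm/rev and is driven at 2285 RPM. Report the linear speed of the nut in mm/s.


v = lead * (RPM/60) = 16.3*2285/60 = 620.7583

620.7583 mm/s


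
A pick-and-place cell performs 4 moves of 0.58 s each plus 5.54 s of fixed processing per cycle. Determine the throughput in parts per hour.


T_cycle = 4*0.58 + 5.54 = 7.8600 s
rate = 3600/T = 458.0153

458.0153 parts/hour


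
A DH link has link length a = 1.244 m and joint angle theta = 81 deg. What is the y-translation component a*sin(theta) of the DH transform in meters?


a*sin(theta) = 1.244*sin(81 deg) = 1.2287

1.2287 m


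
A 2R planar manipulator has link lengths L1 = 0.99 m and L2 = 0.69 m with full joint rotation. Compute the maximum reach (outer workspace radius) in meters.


r_max = L1 + L2 = 0.99 + 0.69 = 1.6800

1.6800 m


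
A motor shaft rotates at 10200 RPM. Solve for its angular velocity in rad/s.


omega = 10200 * 2*pi/60 = 1068.1415

1068.1415 rad/s


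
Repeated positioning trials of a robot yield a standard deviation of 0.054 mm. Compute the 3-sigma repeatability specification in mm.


repeatability = 3*sigma = 3*0.054 = 0.1620

0.1620 mm


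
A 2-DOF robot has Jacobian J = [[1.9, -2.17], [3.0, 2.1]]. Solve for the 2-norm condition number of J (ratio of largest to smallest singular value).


JJ^T eigenvalues: trace(JJ^T) = 21.7289, det(JJ^T) = det(J)^2 = 110.25000000
s_max^2 = (21.7289 + sqrt(31.14509521))/2 = 13.65483954
s_min^2 = (21.7289 - sqrt(31.14509521))/2 = 8.07406046
kappa = s_max/s_min = sqrt(13.65483954/8.07406046) = 1.3005

1.3005


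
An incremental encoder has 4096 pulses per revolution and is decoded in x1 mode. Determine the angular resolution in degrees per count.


resolution = 360 / (PPR * 1) = 360 / 4096 = 0.0879

0.0879 degrees


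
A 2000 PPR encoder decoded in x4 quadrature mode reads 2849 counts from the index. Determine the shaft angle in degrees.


angle = counts * 360 / (PPR*4) = 2849 * 360 / 8000 = 128.2050

128.2050 degrees


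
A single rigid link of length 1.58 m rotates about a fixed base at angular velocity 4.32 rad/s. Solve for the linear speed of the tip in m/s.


v = L*omega = 1.58 * 4.32 = 6.8256

6.8256 m/s


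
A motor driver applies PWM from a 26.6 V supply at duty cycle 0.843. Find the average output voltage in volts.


V_avg = V_supply * D = 26.6*0.843 = 22.4238

22.4238 V


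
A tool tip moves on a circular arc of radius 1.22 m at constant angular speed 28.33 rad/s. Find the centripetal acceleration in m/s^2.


a_c = omega^2 * r = 28.33^2 * 1.22 = 979.1585

979.1585 m/s^2


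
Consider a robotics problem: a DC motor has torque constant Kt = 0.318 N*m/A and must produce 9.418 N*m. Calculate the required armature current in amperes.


I = tau / Kt = 9.418/0.318 = 29.6164

29.6164 A


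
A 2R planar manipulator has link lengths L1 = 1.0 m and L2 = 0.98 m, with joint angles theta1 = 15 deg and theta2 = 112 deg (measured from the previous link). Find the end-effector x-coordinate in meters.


x = L1*cos(th1) + L2*cos(th1+th2) = 1.0*cos(15 deg) + 0.98*cos(127 deg) = 0.3761

0.3761 m


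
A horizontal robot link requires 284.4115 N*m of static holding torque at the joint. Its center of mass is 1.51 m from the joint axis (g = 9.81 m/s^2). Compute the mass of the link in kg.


m = tau / (g*L) = 284.4115 / (9.81 * 1.51) = 19.2000

19.2000 kg


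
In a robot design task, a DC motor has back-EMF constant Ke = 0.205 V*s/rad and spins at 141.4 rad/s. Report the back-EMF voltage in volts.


V_emf = Ke * omega = 0.205*141.4 = 28.9870

28.9870 V


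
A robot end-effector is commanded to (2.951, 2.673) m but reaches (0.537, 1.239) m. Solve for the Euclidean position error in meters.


dx = 0.537 - (2.951) = -2.4140, dy = 1.239 - (2.673) = -1.4340
err = sqrt(5.827396 + 2.056356) = 2.8078

2.8078 m


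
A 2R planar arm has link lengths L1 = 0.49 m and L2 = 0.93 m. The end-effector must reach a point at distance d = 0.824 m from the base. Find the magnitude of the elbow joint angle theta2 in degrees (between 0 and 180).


cos(th2) = (d^2 - L1^2 - L2^2)/(2*L1*L2) = (0.824^2 - 0.49^2 - 0.93^2)/(2*0.49*0.93) = -0.46743910
th2 = acos(-0.46743910) = 117.8682 deg

117.8682 degrees


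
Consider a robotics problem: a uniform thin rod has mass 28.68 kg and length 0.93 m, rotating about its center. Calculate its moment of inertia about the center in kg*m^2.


I = (1/12)*m*L^2 = (1/12)*28.68*0.93^2 = 2.0671

2.0671 kg*m^2


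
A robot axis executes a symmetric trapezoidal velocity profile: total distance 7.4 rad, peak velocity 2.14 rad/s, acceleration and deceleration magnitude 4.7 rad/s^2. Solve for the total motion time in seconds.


t_acc = v/a = 2.14/4.7 = 0.455319 s
d_acc = v^2/(2a) = 0.487191 rad (each ramp)
d_cruise = 7.4 - 2*0.487191 = 6.425618 rad
t_cruise = 6.425618/2.14 = 3.002625 s
t_total = 2*0.455319 + 3.002625 = 3.9133

3.9133 s


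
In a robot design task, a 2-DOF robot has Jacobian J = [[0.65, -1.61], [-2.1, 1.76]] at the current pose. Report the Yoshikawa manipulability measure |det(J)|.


det(J) = 0.65*1.76 - (-1.61)*(-2.1) = -2.2370
|det(J)| = 2.2370

2.2370


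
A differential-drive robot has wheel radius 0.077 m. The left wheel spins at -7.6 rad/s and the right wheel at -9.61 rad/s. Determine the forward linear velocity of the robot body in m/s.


v = r*(wR + wL)/2 = 0.077*(-9.61 + -7.6)/2 = -0.6626

-0.6626 m/s


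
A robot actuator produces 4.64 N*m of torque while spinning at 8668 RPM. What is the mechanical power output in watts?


omega = 8668 * 2*pi/60 = 907.710837 rad/s
P = tau * omega = 4.64 * 907.710837 = 4211.7783

4211.7783 W


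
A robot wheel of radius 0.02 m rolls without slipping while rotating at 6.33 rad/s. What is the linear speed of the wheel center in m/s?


v = omega * r = 6.33 * 0.02 = 0.1266

0.1266 m/s


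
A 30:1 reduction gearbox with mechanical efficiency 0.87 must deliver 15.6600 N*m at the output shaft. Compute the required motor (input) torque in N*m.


tau_in = tau_out / (N * eta) = 15.6600 / (30 * 0.87) = 0.6000

0.6000 N*m


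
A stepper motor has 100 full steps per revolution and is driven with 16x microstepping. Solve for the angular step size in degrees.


step = 360/(100*16) = 360/1600 = 0.2250

0.2250 degrees


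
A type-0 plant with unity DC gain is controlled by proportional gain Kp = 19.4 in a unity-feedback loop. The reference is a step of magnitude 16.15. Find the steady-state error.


e_ss = R/(1 + Kp) = 16.15/(1 + 19.4) = 16.15/20.4000 = 0.7917

0.7917


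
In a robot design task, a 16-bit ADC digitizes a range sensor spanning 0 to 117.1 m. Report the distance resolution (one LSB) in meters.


res = range / 2^n = 117.1/2^16 = 117.1/65536 = 0.0018

0.0018 m


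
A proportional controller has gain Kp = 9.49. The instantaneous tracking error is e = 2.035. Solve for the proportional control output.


u_P = Kp * e = 9.49 * 2.035 = 19.3122

19.3122


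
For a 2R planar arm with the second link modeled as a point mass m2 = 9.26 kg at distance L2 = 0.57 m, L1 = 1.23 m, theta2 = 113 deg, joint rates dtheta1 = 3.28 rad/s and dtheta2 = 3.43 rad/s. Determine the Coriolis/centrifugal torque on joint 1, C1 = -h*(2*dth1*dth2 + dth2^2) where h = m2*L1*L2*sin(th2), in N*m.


h = m2*L1*L2*sin(th2) = 9.26*1.23*0.57*sin(113 deg) = 5.976089
C1 = -h*(2*3.28*3.43 + 3.43^2) = -5.976089*34.2657 = -204.7749

-204.7749 N*m


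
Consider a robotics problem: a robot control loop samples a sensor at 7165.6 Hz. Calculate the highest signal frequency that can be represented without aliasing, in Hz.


f_max = f_s/2 = 7165.6/2 = 3582.8000

3582.8000 Hz


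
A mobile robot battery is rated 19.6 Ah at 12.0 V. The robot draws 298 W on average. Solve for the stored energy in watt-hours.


E = capacity * V = 19.6*12.0 = 235.2000

235.2000 Wh


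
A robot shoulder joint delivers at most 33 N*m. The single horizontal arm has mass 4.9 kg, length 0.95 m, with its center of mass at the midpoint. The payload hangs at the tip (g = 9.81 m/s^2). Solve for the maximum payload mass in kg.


tau_arm = m_arm*g*(L/2) = 4.9*9.81*0.95/2 = 22.8328 N*m
tau_payload = tau_max - tau_arm = 33 - 22.8328 = 10.1672
m_payload = tau_payload / (g*L) = 10.1672 / (9.81*0.95) = 1.0910

1.0910 kg


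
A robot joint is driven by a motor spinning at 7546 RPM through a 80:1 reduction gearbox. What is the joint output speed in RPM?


omega_joint = omega_motor / N = 7546 / 80 = 94.3250

94.3250 RPM


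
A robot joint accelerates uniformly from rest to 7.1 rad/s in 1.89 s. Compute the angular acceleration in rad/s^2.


alpha = delta_omega / t = 7.1 / 1.89 = 3.7566

3.7566 rad/s^2


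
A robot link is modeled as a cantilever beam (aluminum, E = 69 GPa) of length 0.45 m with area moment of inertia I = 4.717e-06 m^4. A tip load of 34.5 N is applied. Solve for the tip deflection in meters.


delta = F*L^3/(3*E*I) = 34.5*0.45^3/(3*6.900e+10*4.717e-06)
      = 3.1438125/976419 = 3.2197e-06

3.2197e-06 m


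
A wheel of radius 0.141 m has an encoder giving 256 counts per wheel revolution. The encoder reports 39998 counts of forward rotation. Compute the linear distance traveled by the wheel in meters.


revs = 39998/256 = 156.242188
d = revs * 2*pi*r = 156.242188 * 2*pi*0.141 = 138.4195

138.4195 m


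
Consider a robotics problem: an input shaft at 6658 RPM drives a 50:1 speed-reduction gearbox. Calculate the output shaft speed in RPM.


omega_out = omega_in / N = 6658 / 50 = 133.1600

133.1600 RPM


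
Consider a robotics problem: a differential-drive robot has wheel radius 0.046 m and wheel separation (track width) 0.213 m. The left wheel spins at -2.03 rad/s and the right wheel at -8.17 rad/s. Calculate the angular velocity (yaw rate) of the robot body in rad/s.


omega = r*(wR - wL)/L = 0.046*(-8.17 - (-2.03))/0.213 = -1.3260

-1.3260 rad/s


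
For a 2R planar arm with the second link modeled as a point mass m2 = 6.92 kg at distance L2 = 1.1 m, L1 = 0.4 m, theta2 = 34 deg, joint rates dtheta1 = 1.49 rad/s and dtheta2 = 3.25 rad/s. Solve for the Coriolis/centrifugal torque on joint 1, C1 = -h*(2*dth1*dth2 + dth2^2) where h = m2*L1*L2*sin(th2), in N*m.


h = m2*L1*L2*sin(th2) = 6.92*0.4*1.1*sin(34 deg) = 1.702631
C1 = -h*(2*1.49*3.25 + 3.25^2) = -1.702631*20.2475 = -34.4740

-34.4740 N*m


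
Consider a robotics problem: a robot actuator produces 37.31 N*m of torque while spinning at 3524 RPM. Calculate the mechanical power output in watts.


omega = 3524 * 2*pi/60 = 369.032417 rad/s
P = tau * omega = 37.31 * 369.032417 = 13768.5995

13768.5995 W


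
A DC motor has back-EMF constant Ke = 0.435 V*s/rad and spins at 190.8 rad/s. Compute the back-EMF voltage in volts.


V_emf = Ke * omega = 0.435*190.8 = 82.9980

82.9980 V


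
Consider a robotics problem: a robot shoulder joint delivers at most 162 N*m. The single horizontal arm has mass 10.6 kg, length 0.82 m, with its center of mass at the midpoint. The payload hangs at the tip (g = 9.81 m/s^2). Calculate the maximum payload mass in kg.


tau_arm = m_arm*g*(L/2) = 10.6*9.81*0.82/2 = 42.6343 N*m
tau_payload = tau_max - tau_arm = 162 - 42.6343 = 119.3657
m_payload = tau_payload / (g*L) = 119.3657 / (9.81*0.82) = 14.8387

14.8387 kg


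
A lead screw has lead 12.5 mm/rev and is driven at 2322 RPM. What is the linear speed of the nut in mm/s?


v = lead * (RPM/60) = 12.5*2322/60 = 483.7500

483.7500 mm/s


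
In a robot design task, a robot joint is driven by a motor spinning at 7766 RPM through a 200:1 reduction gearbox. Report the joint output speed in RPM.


omega_joint = omega_motor / N = 7766 / 200 = 38.8300

38.8300 RPM


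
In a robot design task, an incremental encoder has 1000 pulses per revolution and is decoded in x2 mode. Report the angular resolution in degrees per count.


resolution = 360 / (PPR * 2) = 360 / 2000 = 0.1800

0.1800 degrees


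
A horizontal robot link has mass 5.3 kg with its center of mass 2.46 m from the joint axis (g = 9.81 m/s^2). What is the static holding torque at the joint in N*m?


tau = m*g*L = 5.3 * 9.81 * 2.46 = 127.9028

127.9028 N*m


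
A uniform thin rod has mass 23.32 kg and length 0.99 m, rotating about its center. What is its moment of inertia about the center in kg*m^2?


I = (1/12)*m*L^2 = (1/12)*23.32*0.99^2 = 1.9047

1.9047 kg*m^2


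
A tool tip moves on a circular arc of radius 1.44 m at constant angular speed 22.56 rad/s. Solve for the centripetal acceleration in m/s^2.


a_c = omega^2 * r = 22.56^2 * 1.44 = 732.8932

732.8932 m/s^2


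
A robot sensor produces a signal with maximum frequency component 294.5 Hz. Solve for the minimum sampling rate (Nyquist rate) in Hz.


f_s,min = 2*f_max = 2*294.5 = 589.0000

589.0000 Hz


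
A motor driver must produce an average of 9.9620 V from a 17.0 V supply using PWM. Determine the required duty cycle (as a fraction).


D = V_avg/V_supply = 9.9620/17.0 = 0.5860

0.5860


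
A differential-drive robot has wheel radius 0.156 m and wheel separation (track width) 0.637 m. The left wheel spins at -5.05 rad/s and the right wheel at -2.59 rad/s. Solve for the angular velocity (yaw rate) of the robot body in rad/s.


omega = r*(wR - wL)/L = 0.156*(-2.59 - (-5.05))/0.637 = 0.6024

0.6024 rad/s


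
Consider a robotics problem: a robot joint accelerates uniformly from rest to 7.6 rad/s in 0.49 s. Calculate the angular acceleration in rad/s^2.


alpha = delta_omega / t = 7.6 / 0.49 = 15.5102

15.5102 rad/s^2


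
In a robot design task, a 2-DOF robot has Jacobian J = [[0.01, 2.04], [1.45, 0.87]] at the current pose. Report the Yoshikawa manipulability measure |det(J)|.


det(J) = 0.01*0.87 - (2.04)*(1.45) = -2.9493
|det(J)| = 2.9493

2.9493


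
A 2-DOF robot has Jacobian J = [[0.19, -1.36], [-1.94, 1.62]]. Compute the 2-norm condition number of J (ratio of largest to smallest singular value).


JJ^T eigenvalues: trace(JJ^T) = 8.2737, det(JJ^T) = det(J)^2 = 5.43169636
s_max^2 = (8.2737 + sqrt(46.72732625))/2 = 7.55471945
s_min^2 = (8.2737 - sqrt(46.72732625))/2 = 0.71898055
kappa = s_max/s_min = sqrt(7.55471945/0.71898055) = 3.2415

3.2415


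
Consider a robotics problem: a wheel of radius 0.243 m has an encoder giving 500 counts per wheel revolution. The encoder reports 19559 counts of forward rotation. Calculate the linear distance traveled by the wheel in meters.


revs = 19559/500 = 39.118000
d = revs * 2*pi*r = 39.118000 * 2*pi*0.243 = 59.7259

59.7259 m


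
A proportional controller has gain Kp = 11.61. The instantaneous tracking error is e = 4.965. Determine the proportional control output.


u_P = Kp * e = 11.61 * 4.965 = 57.6436

57.6436


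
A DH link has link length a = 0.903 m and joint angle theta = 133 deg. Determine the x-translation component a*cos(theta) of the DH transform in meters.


a*cos(theta) = 0.903*cos(133 deg) = -0.6158

-0.6158 m


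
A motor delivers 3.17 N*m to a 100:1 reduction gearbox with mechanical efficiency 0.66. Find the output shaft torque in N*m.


tau_out = tau_in * N * eta = 3.17 * 100 * 0.66 = 209.2200

209.2200 N*m


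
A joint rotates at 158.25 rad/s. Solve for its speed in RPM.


RPM = 158.25 * 60/(2*pi) = 1511.1762

1511.1762 RPM


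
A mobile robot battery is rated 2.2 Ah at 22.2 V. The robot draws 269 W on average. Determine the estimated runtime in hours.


E = 2.2*22.2 = 48.8400 Wh
t = E/P = 48.8400/269 = 0.1816

0.1816 hours


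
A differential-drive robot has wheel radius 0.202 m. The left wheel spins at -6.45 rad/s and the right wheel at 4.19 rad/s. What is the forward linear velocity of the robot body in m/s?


v = r*(wR + wL)/2 = 0.202*(4.19 + -6.45)/2 = -0.2283

-0.2283 m/s


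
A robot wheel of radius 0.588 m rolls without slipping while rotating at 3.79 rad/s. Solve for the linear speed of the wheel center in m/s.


v = omega * r = 3.79 * 0.588 = 2.2285

2.2285 m/s


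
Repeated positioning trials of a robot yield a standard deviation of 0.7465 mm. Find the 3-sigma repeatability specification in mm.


repeatability = 3*sigma = 3*0.7465 = 2.2395

2.2395 mm


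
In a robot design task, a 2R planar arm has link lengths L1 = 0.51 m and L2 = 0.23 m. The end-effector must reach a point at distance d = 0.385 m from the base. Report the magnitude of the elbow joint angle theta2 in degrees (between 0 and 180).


cos(th2) = (d^2 - L1^2 - L2^2)/(2*L1*L2) = (0.385^2 - 0.51^2 - 0.23^2)/(2*0.51*0.23) = -0.70236573
th2 = acos(-0.70236573) = 134.6171 deg

134.6171 degrees


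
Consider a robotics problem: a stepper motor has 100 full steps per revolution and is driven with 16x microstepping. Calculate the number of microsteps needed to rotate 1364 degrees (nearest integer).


step_size = 360/(100*16) = 360/1600 = 0.225000 deg
n = 1364/(360/1600) = 1364*1600/360 = 6062.2222 -> 6062

6062 steps


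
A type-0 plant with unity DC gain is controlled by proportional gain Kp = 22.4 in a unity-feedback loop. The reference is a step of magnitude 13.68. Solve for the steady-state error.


e_ss = R/(1 + Kp) = 13.68/(1 + 22.4) = 13.68/23.4000 = 0.5846

0.5846


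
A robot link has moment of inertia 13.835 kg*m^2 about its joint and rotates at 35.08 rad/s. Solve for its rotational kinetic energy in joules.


KE = (1/2)*I*omega^2 = 0.5*13.835*35.08^2 = 8512.7198

8512.7198 J


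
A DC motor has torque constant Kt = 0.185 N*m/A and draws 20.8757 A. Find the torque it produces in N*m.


tau = Kt * I = 0.185*20.8757 = 3.8620

3.8620 N*m


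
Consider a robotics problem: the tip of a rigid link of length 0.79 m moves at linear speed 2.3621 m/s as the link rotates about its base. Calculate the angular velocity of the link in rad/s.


omega = v / L = 2.3621 / 0.79 = 2.9900

2.9900 rad/s


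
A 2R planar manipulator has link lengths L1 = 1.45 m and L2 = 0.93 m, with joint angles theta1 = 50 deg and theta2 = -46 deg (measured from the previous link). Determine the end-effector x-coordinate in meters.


x = L1*cos(th1) + L2*cos(th1+th2) = 1.45*cos(50 deg) + 0.93*cos(4 deg) = 1.8598

1.8598 m


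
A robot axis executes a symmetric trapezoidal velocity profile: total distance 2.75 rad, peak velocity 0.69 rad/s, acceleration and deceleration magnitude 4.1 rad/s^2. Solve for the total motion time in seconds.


t_acc = v/a = 0.69/4.1 = 0.168293 s
d_acc = v^2/(2a) = 0.058061 rad (each ramp)
d_cruise = 2.75 - 2*0.058061 = 2.633878 rad
t_cruise = 2.633878/0.69 = 3.817214 s
t_total = 2*0.168293 + 3.817214 = 4.1538

4.1538 s


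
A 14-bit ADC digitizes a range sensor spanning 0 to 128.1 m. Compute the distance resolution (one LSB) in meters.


res = range / 2^n = 128.1/2^14 = 128.1/16384 = 0.0078

0.0078 m


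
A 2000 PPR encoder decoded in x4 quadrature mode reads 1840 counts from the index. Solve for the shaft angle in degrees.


angle = counts * 360 / (PPR*4) = 1840 * 360 / 8000 = 82.8000

82.8000 degrees


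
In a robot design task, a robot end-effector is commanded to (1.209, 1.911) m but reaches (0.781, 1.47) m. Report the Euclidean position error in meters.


dx = 0.781 - (1.209) = -0.4280, dy = 1.47 - (1.911) = -0.4410
err = sqrt(0.183184 + 0.194481) = 0.6145

0.6145 m
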